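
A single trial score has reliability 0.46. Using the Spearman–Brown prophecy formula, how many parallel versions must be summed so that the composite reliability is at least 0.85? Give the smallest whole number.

k ≥ ρ*(1−ρ₁)/(ρ₁(1−ρ*)) = 0.85·0.54 / (0.46·0.15) = 6.652.
Smallest integer k = 7.

7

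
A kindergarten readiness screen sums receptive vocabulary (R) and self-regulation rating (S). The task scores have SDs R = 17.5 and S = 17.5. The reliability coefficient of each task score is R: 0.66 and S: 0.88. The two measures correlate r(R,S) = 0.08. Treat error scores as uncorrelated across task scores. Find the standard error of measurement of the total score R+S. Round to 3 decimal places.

11.869

Var(total) = 612.5 + 49 = 661.5.
True-score variance = 471.625 + 49 = 520.625, so reliability = 0.7870.
Error variance = 661.5 − 520.625 = 140.875; SEM = √140.875 = 11.869.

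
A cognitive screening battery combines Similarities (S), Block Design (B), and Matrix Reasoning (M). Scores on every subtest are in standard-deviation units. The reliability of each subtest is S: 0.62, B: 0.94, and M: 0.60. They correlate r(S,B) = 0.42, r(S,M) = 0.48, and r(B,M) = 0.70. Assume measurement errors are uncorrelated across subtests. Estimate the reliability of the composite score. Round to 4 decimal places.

0.8645

Var(S+B+M) = 3 + 2·[0.42 + 0.48 + 0.70] = 3 + 3.2 = 6.2.
With uncorrelated errors the cross-covariances are all true-score covariance, so they carry over unchanged; only the diagonal terms shrink to ρᵢσᵢ².
True-score variance = [0.62 + 0.94 + 0.60] + 3.2 = 2.16 + 3.2 = 5.36.
Reliability = 5.36 / 6.2 = 0.8645.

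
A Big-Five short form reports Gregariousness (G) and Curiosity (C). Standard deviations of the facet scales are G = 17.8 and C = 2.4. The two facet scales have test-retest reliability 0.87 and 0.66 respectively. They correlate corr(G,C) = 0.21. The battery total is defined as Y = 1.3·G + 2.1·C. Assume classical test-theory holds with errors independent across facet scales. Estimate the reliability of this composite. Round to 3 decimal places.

0.872

Var(Y) = 1.3²·17.8² + 2.1²·2.4² + 2·[2.73·17.8·2.4·0.21] = 560.861 + 48.9828 = 609.844.
Under uncorrelated errors the observed covariances equal the true-score covariances, so only the own-variance terms attenuate.
True-score variance = [1.3²·17.8²·0.87 + 2.1²·2.4²·0.66] + 48.9828 = 482.615 + 48.9828 = 531.598.
Reliability = 531.598 / 609.844 = 0.872.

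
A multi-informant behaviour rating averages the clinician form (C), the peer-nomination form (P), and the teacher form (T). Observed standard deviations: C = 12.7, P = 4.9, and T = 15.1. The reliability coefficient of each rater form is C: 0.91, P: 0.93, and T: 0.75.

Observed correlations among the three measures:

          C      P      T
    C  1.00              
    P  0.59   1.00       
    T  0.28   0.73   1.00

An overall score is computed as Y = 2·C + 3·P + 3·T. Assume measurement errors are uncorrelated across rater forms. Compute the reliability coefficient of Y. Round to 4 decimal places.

Var(Y) = 2²·12.7² + 3²·4.9² + 3²·15.1² + 2·[6·12.7·4.9·0.59 + 6·12.7·15.1·0.28 + 9·4.9·15.1·0.73] = 2913.34 + 2057.16 = 4970.5.
With uncorrelated errors the cross-covariances are all true-score covariance, so they carry over unchanged; only the diagonal terms shrink to ρᵢσᵢ².
True-score variance = [2²·12.7²·0.91 + 3²·4.9²·0.93 + 3²·15.1²·0.75] + 2057.16 = 2327.13 + 2057.16 = 4384.29.
Reliability = 4384.29 / 4970.5 = 0.8821.

0.8821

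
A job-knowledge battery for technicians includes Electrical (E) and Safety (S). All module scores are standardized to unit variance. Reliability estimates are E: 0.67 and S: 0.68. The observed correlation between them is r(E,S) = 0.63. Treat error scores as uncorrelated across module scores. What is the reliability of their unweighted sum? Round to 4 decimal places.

0.8006

Var(E+S) = 2 + 2·[0.63] = 2 + 1.26 = 3.26.
With uncorrelated errors the cross-covariances are all true-score covariance, so they carry over unchanged; only the diagonal terms shrink to ρᵢσᵢ².
True-score variance = [0.67 + 0.68] + 1.26 = 1.35 + 1.26 = 2.61.
Reliability = 2.61 / 3.26 = 0.8006.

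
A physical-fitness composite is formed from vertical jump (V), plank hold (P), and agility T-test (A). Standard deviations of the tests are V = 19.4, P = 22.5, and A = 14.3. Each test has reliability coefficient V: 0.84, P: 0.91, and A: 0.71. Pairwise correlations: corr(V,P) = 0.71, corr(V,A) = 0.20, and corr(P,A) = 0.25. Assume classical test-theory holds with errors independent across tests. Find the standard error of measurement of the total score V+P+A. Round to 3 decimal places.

12.848

Var(total) = 1087.1 + 891.673 = 1978.77.
True-score variance = 922.018 + 891.673 = 1813.69, so reliability = 0.9166.
Error variance = 1978.77 − 1813.69 = 165.082; SEM = √165.082 = 12.848.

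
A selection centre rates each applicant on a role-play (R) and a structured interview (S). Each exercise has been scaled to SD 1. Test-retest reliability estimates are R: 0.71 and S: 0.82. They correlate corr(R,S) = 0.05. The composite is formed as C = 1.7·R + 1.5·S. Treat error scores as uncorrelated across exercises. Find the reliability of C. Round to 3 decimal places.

0.770

Var(C) = 1.7² + 1.5² + 2·[2.55·0.05] = 5.14 + 0.255 = 5.395.
With uncorrelated errors the cross-covariances are all true-score covariance, so they carry over unchanged; only the diagonal terms shrink to ρᵢσᵢ².
True-score variance = [1.7²·0.71 + 1.5²·0.82] + 0.255 = 3.8969 + 0.255 = 4.1519.
Reliability = 4.1519 / 5.395 = 0.770.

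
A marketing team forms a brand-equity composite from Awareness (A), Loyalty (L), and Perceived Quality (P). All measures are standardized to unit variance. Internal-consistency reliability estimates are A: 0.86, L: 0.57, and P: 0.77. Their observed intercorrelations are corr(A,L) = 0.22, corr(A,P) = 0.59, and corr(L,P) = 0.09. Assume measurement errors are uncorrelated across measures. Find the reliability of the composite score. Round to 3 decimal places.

0.833

Var(A+L+P) = 3 + 2·[0.22 + 0.59 + 0.09] = 3 + 1.8 = 4.8.
With uncorrelated errors the cross-covariances are all true-score covariance, so they carry over unchanged; only the diagonal terms shrink to ρᵢσᵢ².
True-score variance = [0.86 + 0.57 + 0.77] + 1.8 = 2.2 + 1.8 = 4.
Reliability = 4 / 4.8 = 0.833.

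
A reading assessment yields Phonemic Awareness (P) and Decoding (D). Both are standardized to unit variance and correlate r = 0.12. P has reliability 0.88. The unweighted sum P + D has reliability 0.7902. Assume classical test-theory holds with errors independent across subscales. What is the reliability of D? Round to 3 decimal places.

0.650

Var(P+D) = 2 + 2·0.12 = 2.240.
True-score variance = ρ_P + ρ_D + 2·0.12, so 0.7902 = (0.88 + ρ_D + 0.24) / 2.240.
ρ_D = 0.7902·2.240 − 0.88 − 0.24 = 0.650.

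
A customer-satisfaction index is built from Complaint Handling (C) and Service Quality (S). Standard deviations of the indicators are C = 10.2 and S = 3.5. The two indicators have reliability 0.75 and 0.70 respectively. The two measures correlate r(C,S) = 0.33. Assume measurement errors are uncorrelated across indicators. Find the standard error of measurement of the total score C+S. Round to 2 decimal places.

5.45

Var(total) = 116.29 + 23.562 = 139.852.
True-score variance = 86.605 + 23.562 = 110.167, so reliability = 0.7877.
Error variance = 139.852 − 110.167 = 29.685; SEM = √29.685 = 5.45.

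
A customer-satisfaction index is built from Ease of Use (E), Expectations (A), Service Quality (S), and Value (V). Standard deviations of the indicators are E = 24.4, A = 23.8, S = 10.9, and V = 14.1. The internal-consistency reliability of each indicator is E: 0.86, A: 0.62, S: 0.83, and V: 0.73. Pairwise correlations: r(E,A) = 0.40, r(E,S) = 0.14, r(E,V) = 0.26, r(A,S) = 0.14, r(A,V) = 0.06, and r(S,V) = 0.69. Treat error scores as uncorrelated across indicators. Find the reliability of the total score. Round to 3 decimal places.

Var(E+A+S+V) = 24.4² + 23.8² + 10.9² + 14.1² + 2·[24.4·23.8·0.40 + 24.4·10.9·0.14 + 24.4·14.1·0.26 + 23.8·10.9·0.14 + 23.8·14.1·0.06 + 10.9·14.1·0.69] = 1479.42 + 1042.94 = 2522.36.
With uncorrelated errors the cross-covariances are all true-score covariance, so they carry over unchanged; only the diagonal terms shrink to ρᵢσᵢ².
True-score variance = [24.4²·0.86 + 23.8²·0.62 + 10.9²·0.83 + 14.1²·0.73] + 1042.94 = 1106.95 + 1042.94 = 2149.89.
Reliability = 2149.89 / 2522.36 = 0.852.

0.852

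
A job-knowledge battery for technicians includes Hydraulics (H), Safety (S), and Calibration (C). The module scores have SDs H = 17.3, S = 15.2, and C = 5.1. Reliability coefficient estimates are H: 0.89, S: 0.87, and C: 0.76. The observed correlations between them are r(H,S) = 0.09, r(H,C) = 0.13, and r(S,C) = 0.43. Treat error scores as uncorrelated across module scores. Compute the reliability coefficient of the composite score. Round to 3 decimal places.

Var(H+S+C) = 17.3² + 15.2² + 5.1² + 2·[17.3·15.2·0.09 + 17.3·5.1·0.13 + 15.2·5.1·0.43] = 556.34 + 136.94 = 693.28.
Because errors are independent across components, Cov(Tᵢ,Tⱼ) = Cov(Xᵢ,Xⱼ); the off-diagonal part of the true-score variance is the same as above.
True-score variance = [17.3²·0.89 + 15.2²·0.87 + 5.1²·0.76] + 136.94 = 487.141 + 136.94 = 624.08.
Reliability = 624.08 / 693.28 = 0.900.

0.900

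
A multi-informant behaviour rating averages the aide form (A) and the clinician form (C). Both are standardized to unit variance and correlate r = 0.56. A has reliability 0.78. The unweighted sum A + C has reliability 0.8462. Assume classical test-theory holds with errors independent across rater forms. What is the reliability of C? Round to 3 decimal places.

Var(A+C) = 2 + 2·0.56 = 3.120.
True-score variance = ρ_A + ρ_C + 2·0.56, so 0.8462 = (0.78 + ρ_C + 1.12) / 3.120.
ρ_C = 0.8462·3.120 − 0.78 − 1.12 = 0.740.

0.740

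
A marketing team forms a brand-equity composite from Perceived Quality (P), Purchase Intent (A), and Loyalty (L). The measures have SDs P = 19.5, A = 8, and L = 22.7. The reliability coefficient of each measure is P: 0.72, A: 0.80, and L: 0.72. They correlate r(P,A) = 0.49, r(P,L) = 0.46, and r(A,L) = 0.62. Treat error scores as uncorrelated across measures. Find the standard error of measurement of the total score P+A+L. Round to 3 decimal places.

Var(total) = 959.54 + 785.302 = 1744.84.
True-score variance = 695.989 + 785.302 = 1481.29, so reliability = 0.8490.
Error variance = 1744.84 − 1481.29 = 263.551; SEM = √263.551 = 16.234.

16.234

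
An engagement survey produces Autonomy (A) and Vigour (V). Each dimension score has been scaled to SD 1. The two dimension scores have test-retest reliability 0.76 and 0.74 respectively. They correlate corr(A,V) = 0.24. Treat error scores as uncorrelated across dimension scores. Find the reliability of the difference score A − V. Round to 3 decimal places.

0.671

Var(A−V) = 1 + 1 − 2·0.24 = 2 − 0.48 = 1.52.
Because errors are independent across components, Cov(Tᵢ,Tⱼ) = Cov(Xᵢ,Xⱼ); the off-diagonal part of the true-score variance is the same as above.
True-score variance = [0.76 + 0.74] − 0.48 = 1.5 − 0.48 = 1.02.
Reliability = 1.02 / 1.52 = 0.671.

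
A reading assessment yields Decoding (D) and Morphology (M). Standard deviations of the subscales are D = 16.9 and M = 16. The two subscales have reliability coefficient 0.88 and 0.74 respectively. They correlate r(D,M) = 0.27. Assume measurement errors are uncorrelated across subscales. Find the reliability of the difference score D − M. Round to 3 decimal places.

Var(D−M) = 16.9² + 16² − 2·16.9·16·0.27 = 541.61 − 146.016 = 395.594.
With uncorrelated errors the cross-covariances are all true-score covariance, so they carry over unchanged; only the diagonal terms shrink to ρᵢσᵢ².
True-score variance = [16.9²·0.88 + 16²·0.74] − 146.016 = 440.777 − 146.016 = 294.761.
Reliability = 294.761 / 395.594 = 0.745.

0.745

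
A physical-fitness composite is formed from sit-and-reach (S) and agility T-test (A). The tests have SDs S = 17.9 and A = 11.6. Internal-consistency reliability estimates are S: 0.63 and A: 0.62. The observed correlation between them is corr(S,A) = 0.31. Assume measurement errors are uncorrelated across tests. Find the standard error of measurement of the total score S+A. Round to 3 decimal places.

Var(total) = 454.97 + 128.737 = 583.707.
True-score variance = 285.285 + 128.737 = 414.022, so reliability = 0.7093.
Error variance = 583.707 − 414.022 = 169.684; SEM = √169.684 = 13.026.

13.026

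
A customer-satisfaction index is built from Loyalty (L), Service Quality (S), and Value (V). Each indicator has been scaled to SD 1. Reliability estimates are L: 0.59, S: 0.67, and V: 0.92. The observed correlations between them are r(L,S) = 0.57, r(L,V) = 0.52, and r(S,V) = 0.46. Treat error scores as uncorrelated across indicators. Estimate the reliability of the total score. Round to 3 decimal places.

Var(L+S+V) = 3 + 2·[0.57 + 0.52 + 0.46] = 3 + 3.1 = 6.1.
With uncorrelated errors the cross-covariances are all true-score covariance, so they carry over unchanged; only the diagonal terms shrink to ρᵢσᵢ².
True-score variance = [0.59 + 0.67 + 0.92] + 3.1 = 2.18 + 3.1 = 5.28.
Reliability = 5.28 / 6.1 = 0.866.

0.866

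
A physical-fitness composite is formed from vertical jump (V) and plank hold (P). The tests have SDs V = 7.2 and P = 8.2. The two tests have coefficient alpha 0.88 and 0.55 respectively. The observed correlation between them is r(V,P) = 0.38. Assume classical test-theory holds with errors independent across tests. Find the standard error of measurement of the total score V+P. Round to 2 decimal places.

Var(total) = 119.08 + 44.8704 = 163.95.
True-score variance = 82.6012 + 44.8704 = 127.472, so reliability = 0.7775.
Error variance = 163.95 − 127.472 = 36.4788; SEM = √36.4788 = 6.04.

6.04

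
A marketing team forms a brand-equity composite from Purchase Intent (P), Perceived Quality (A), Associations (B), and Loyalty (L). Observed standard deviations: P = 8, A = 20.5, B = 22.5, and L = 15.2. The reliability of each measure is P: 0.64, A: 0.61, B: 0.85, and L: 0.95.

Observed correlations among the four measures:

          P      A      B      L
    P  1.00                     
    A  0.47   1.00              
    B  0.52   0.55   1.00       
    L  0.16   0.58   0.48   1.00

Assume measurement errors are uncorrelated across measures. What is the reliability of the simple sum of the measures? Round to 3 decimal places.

Var(P+A+B+L) = 8² + 20.5² + 22.5² + 15.2² + 2·[8·20.5·0.47 + 8·22.5·0.52 + 8·15.2·0.16 + 20.5·22.5·0.55 + 20.5·15.2·0.58 + 22.5·15.2·0.48] = 1221.54 + 1577.42 = 2798.96.
Under uncorrelated errors the observed covariances equal the true-score covariances, so only the own-variance terms attenuate.
True-score variance = [8²·0.64 + 20.5²·0.61 + 22.5²·0.85 + 15.2²·0.95] + 1577.42 = 947.113 + 1577.42 = 2524.54.
Reliability = 2524.54 / 2798.96 = 0.902.

0.902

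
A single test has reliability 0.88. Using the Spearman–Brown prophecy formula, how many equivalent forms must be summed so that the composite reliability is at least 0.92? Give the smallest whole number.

k ≥ ρ*(1−ρ₁)/(ρ₁(1−ρ*)) = 0.92·0.12 / (0.88·0.08) = 1.568.
Smallest integer k = 2.

2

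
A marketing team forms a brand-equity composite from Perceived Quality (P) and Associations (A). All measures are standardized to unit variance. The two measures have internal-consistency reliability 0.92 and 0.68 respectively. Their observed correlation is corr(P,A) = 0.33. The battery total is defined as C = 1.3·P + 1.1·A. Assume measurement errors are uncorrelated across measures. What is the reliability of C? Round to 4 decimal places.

0.8641

Var(C) = 1.3² + 1.1² + 2·[1.43·0.33] = 2.9 + 0.9438 = 3.8438.
With uncorrelated errors the cross-covariances are all true-score covariance, so they carry over unchanged; only the diagonal terms shrink to ρᵢσᵢ².
True-score variance = [1.3²·0.92 + 1.1²·0.68] + 0.9438 = 2.3776 + 0.9438 = 3.3214.
Reliability = 3.3214 / 3.8438 = 0.8641.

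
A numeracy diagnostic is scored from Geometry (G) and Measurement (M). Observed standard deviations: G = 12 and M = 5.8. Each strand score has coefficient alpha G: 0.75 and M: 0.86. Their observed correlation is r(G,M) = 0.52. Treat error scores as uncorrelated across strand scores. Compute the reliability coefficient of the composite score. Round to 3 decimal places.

Var(G+M) = 12² + 5.8² + 2·[12·5.8·0.52] = 177.64 + 72.384 = 250.024.
Under uncorrelated errors the observed covariances equal the true-score covariances, so only the own-variance terms attenuate.
True-score variance = [12²·0.75 + 5.8²·0.86] + 72.384 = 136.93 + 72.384 = 209.314.
Reliability = 209.314 / 250.024 = 0.837.

0.837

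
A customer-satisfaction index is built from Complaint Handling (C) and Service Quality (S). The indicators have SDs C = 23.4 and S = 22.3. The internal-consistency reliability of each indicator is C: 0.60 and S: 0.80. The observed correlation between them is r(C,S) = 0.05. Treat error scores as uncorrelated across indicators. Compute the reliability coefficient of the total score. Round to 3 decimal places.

Var(C+S) = 23.4² + 22.3² + 2·[23.4·22.3·0.05] = 1044.85 + 52.182 = 1097.03.
Because errors are independent across components, Cov(Tᵢ,Tⱼ) = Cov(Xᵢ,Xⱼ); the off-diagonal part of the true-score variance is the same as above.
True-score variance = [23.4²·0.60 + 22.3²·0.80] + 52.182 = 726.368 + 52.182 = 778.55.
Reliability = 778.55 / 1097.03 = 0.710.

0.710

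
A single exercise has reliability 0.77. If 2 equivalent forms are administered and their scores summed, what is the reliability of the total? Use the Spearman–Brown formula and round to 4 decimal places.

0.8701

ρ_k = kρ / (1 + (k−1)ρ) = 2·0.77 / (1 + 1·0.77) = 1.540 / 1.770 = 0.8701.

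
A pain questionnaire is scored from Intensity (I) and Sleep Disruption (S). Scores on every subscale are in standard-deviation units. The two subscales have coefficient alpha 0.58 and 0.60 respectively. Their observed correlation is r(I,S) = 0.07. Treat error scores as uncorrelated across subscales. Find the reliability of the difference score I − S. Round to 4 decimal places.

Var(I−S) = 1 + 1 − 2·0.07 = 2 − 0.14 = 1.86.
Under uncorrelated errors the observed covariances equal the true-score covariances, so only the own-variance terms attenuate.
True-score variance = [0.58 + 0.60] − 0.14 = 1.18 − 0.14 = 1.04.
Reliability = 1.04 / 1.86 = 0.5591.

0.5591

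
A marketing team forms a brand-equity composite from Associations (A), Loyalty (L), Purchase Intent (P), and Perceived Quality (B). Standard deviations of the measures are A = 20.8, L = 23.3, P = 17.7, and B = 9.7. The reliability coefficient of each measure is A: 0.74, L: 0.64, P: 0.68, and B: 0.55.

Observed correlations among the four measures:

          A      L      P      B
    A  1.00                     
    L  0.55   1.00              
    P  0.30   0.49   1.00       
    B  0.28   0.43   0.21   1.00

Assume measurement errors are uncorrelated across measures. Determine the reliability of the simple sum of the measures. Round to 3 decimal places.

0.846

Var(A+L+P+B) = 20.8² + 23.3² + 17.7² + 9.7² + 2·[20.8·23.3·0.55 + 20.8·17.7·0.30 + 20.8·9.7·0.28 + 23.3·17.7·0.49 + 23.3·9.7·0.43 + 17.7·9.7·0.21] = 1382.91 + 1537.63 = 2920.54.
Under uncorrelated errors the observed covariances equal the true-score covariances, so only the own-variance terms attenuate.
True-score variance = [20.8²·0.74 + 23.3²·0.64 + 17.7²·0.68 + 9.7²·0.55] + 1537.63 = 932.39 + 1537.63 = 2470.02.
Reliability = 2470.02 / 2920.54 = 0.846.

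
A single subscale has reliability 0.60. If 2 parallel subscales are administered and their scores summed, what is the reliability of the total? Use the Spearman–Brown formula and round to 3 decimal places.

0.750

ρ_k = kρ / (1 + (k−1)ρ) = 2·0.60 / (1 + 1·0.60) = 1.200 / 1.600 = 0.750.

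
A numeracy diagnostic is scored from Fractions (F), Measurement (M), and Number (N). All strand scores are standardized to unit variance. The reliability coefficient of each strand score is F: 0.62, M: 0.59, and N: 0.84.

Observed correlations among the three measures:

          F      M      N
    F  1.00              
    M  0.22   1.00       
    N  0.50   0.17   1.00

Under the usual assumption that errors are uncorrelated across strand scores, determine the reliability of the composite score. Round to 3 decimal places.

0.801

Var(F+M+N) = 3 + 2·[0.22 + 0.50 + 0.17] = 3 + 1.78 = 4.78.
Because errors are independent across components, Cov(Tᵢ,Tⱼ) = Cov(Xᵢ,Xⱼ); the off-diagonal part of the true-score variance is the same as above.
True-score variance = [0.62 + 0.59 + 0.84] + 1.78 = 2.05 + 1.78 = 3.83.
Reliability = 3.83 / 4.78 = 0.801.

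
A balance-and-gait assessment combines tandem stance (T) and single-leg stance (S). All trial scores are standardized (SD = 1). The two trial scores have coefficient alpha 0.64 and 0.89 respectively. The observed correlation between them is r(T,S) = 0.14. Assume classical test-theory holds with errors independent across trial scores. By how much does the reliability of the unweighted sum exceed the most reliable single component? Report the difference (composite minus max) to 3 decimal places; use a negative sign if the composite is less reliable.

-0.096

Var(sum) = 2 + 0.28 = 2.28; true-score variance = 1.53 + 0.28 = 1.81; composite reliability = 0.7939.
Max component reliability = 0.8900.
Difference = 0.7939 − 0.8900 = -0.096.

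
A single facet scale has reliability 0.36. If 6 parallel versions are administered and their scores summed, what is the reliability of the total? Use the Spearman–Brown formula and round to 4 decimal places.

ρ_k = kρ / (1 + (k−1)ρ) = 6·0.36 / (1 + 5·0.36) = 2.160 / 2.800 = 0.7714.

0.7714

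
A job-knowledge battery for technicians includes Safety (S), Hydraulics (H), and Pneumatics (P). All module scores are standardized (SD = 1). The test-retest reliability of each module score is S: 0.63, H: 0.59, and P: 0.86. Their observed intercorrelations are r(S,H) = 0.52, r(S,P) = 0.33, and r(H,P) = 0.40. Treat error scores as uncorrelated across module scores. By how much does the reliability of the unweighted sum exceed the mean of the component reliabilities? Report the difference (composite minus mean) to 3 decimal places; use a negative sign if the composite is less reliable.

Var(sum) = 3 + 2.5 = 5.5; true-score variance = 2.08 + 2.5 = 4.58; composite reliability = 0.8327.
Mean component reliability = 0.6933.
Difference = 0.8327 − 0.6933 = 0.139.

0.139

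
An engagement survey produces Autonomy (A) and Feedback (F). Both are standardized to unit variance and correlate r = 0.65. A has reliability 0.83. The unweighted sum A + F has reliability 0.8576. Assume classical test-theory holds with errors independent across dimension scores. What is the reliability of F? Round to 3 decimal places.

0.700

Var(A+F) = 2 + 2·0.65 = 3.300.
True-score variance = ρ_A + ρ_F + 2·0.65, so 0.8576 = (0.83 + ρ_F + 1.30) / 3.300.
ρ_F = 0.8576·3.300 − 0.83 − 1.30 = 0.700.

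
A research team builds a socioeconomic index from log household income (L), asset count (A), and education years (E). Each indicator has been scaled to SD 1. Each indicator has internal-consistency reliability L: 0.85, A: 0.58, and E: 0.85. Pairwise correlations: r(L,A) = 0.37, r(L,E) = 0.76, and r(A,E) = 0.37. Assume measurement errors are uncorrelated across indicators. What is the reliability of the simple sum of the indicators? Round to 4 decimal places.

Var(L+A+E) = 3 + 2·[0.37 + 0.76 + 0.37] = 3 + 3 = 6.
Because errors are independent across components, Cov(Tᵢ,Tⱼ) = Cov(Xᵢ,Xⱼ); the off-diagonal part of the true-score variance is the same as above.
True-score variance = [0.85 + 0.58 + 0.85] + 3 = 2.28 + 3 = 5.28.
Reliability = 5.28 / 6 = 0.8800.

0.8800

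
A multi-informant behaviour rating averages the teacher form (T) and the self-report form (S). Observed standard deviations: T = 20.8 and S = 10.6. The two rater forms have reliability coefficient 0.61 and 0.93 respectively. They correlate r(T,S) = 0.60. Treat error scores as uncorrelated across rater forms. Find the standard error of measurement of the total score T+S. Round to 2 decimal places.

13.29

Var(total) = 545 + 264.576 = 809.576.
True-score variance = 368.405 + 264.576 = 632.981, so reliability = 0.7819.
Error variance = 809.576 − 632.981 = 176.595; SEM = √176.595 = 13.29.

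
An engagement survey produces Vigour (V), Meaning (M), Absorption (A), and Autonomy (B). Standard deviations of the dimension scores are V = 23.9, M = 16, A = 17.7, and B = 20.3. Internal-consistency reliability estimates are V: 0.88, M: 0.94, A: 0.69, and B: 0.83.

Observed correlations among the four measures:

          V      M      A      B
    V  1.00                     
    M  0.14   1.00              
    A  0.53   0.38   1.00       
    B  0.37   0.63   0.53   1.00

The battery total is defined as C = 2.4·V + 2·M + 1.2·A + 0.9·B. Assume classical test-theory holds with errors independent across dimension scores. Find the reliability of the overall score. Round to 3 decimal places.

Var(C) = 2.4²·23.9² + 2²·16² + 1.2²·17.7² + 0.9²·20.3² + 2·[4.8·23.9·16·0.14 + 2.88·23.9·17.7·0.53 + 2.16·23.9·20.3·0.37 + 2.4·16·17.7·0.38 + 1.8·16·20.3·0.63 + 1.08·17.7·20.3·0.53] = 5099.1 + 4245.41 = 9344.51.
With uncorrelated errors the cross-covariances are all true-score covariance, so they carry over unchanged; only the diagonal terms shrink to ρᵢσᵢ².
True-score variance = [2.4²·23.9²·0.88 + 2²·16²·0.94 + 1.2²·17.7²·0.69 + 0.9²·20.3²·0.83] + 4245.41 = 4446.24 + 4245.41 = 8691.65.
Reliability = 8691.65 / 9344.51 = 0.930.

0.930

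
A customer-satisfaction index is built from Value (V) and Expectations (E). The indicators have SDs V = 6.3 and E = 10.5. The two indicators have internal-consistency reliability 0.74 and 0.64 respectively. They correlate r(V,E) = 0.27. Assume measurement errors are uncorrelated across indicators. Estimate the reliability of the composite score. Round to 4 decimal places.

Var(V+E) = 6.3² + 10.5² + 2·[6.3·10.5·0.27] = 149.94 + 35.721 = 185.661.
With uncorrelated errors the cross-covariances are all true-score covariance, so they carry over unchanged; only the diagonal terms shrink to ρᵢσᵢ².
True-score variance = [6.3²·0.74 + 10.5²·0.64] + 35.721 = 99.9306 + 35.721 = 135.652.
Reliability = 135.652 / 185.661 = 0.7306.

0.7306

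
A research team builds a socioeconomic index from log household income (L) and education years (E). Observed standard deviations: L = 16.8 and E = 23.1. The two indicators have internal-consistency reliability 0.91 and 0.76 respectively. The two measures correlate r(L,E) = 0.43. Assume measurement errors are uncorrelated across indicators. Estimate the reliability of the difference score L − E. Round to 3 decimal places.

Var(L−E) = 16.8² + 23.1² − 2·16.8·23.1·0.43 = 815.85 − 333.749 = 482.101.
Under uncorrelated errors the observed covariances equal the true-score covariances, so only the own-variance terms attenuate.
True-score variance = [16.8²·0.91 + 23.1²·0.76] − 333.749 = 662.382 − 333.749 = 328.633.
Reliability = 328.633 / 482.101 = 0.682.

0.682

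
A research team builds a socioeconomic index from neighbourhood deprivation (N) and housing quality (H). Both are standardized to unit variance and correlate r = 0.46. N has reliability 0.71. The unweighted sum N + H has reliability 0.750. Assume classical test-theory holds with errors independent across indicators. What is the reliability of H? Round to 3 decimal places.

0.560

Var(N+H) = 2 + 2·0.46 = 2.920.
True-score variance = ρ_N + ρ_H + 2·0.46, so 0.750 = (0.71 + ρ_H + 0.92) / 2.920.
ρ_H = 0.750·2.920 − 0.71 − 0.92 = 0.560.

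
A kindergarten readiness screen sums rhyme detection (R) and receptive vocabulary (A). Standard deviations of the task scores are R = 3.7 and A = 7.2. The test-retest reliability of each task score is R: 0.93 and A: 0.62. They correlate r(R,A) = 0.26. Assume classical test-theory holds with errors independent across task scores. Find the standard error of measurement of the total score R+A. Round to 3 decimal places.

4.545

Var(total) = 65.53 + 13.8528 = 79.3828.
True-score variance = 44.8725 + 13.8528 = 58.7253, so reliability = 0.7398.
Error variance = 79.3828 − 58.7253 = 20.6575; SEM = √20.6575 = 4.545.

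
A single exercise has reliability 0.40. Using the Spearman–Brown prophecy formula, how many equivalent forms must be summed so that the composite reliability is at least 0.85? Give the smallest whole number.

9

k ≥ ρ*(1−ρ₁)/(ρ₁(1−ρ*)) = 0.85·0.60 / (0.40·0.15) = 8.500.
Smallest integer k = 9.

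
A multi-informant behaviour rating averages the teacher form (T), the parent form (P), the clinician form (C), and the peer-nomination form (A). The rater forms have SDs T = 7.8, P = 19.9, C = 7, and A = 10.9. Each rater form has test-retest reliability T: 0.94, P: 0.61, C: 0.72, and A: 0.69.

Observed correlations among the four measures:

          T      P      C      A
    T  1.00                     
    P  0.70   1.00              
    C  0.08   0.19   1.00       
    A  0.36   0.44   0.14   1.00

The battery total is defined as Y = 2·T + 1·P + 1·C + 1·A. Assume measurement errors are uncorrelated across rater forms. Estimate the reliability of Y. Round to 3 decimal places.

Var(Y) = 2²·7.8² + 19.9² + 7² + 10.9² + 2·[2·7.8·19.9·0.70 + 2·7.8·7·0.08 + 2·7.8·10.9·0.36 + 19.9·7·0.19 + 19.9·10.9·0.44 + 7·10.9·0.14] = 807.18 + 839.696 = 1646.88.
With uncorrelated errors the cross-covariances are all true-score covariance, so they carry over unchanged; only the diagonal terms shrink to ρᵢσᵢ².
True-score variance = [2²·7.8²·0.94 + 19.9²·0.61 + 7²·0.72 + 10.9²·0.69] + 839.696 = 587.583 + 839.696 = 1427.28.
Reliability = 1427.28 / 1646.88 = 0.867.

0.867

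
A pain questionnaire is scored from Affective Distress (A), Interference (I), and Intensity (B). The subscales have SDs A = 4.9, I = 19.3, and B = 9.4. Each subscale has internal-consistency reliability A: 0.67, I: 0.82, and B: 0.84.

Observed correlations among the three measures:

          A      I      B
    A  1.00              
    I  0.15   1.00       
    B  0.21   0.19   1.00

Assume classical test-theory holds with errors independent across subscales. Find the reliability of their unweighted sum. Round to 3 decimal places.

0.852

Var(A+I+B) = 4.9² + 19.3² + 9.4² + 2·[4.9·19.3·0.15 + 4.9·9.4·0.21 + 19.3·9.4·0.19] = 484.86 + 116.656 = 601.516.
Under uncorrelated errors the observed covariances equal the true-score covariances, so only the own-variance terms attenuate.
True-score variance = [4.9²·0.67 + 19.3²·0.82 + 9.4²·0.84] + 116.656 = 395.751 + 116.656 = 512.407.
Reliability = 512.407 / 601.516 = 0.852.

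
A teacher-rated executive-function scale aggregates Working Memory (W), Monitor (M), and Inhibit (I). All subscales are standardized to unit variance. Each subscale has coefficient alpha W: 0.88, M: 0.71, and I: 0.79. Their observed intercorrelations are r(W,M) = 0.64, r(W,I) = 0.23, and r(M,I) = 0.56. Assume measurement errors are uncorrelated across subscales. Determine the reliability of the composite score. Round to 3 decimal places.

0.894

Var(W+M+I) = 3 + 2·[0.64 + 0.23 + 0.56] = 3 + 2.86 = 5.86.
Because errors are independent across components, Cov(Tᵢ,Tⱼ) = Cov(Xᵢ,Xⱼ); the off-diagonal part of the true-score variance is the same as above.
True-score variance = [0.88 + 0.71 + 0.79] + 2.86 = 2.38 + 2.86 = 5.24.
Reliability = 5.24 / 5.86 = 0.894.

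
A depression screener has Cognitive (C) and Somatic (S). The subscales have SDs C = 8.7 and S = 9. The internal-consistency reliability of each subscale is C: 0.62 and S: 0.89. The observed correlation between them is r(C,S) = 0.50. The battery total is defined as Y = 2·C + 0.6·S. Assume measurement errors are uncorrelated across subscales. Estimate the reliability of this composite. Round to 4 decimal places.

Var(Y) = 2²·8.7² + 0.6²·9² + 2·[1.2·8.7·9·0.50] = 331.92 + 93.96 = 425.88.
With uncorrelated errors the cross-covariances are all true-score covariance, so they carry over unchanged; only the diagonal terms shrink to ρᵢσᵢ².
True-score variance = [2²·8.7²·0.62 + 0.6²·9²·0.89] + 93.96 = 213.664 + 93.96 = 307.624.
Reliability = 307.624 / 425.88 = 0.7223.

0.7223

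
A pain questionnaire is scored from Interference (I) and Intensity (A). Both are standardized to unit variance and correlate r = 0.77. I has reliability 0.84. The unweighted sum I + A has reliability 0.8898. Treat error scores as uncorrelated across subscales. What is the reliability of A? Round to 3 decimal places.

0.770

Var(I+A) = 2 + 2·0.77 = 3.540.
True-score variance = ρ_I + ρ_A + 2·0.77, so 0.8898 = (0.84 + ρ_A + 1.54) / 3.540.
ρ_A = 0.8898·3.540 − 0.84 − 1.54 = 0.770.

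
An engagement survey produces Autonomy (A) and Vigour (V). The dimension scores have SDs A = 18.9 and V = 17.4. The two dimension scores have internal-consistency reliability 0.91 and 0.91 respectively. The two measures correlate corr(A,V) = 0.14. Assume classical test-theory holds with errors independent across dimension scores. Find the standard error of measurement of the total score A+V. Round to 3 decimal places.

7.707

Var(total) = 659.97 + 92.0808 = 752.051.
True-score variance = 600.573 + 92.0808 = 692.653, so reliability = 0.9210.
Error variance = 752.051 − 692.653 = 59.3973; SEM = √59.3973 = 7.707.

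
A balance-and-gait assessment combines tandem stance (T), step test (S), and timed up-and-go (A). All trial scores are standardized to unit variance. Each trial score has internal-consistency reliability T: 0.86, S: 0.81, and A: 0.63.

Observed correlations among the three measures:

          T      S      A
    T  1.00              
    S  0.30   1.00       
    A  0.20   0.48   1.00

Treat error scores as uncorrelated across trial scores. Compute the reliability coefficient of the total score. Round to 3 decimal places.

Var(T+S+A) = 3 + 2·[0.30 + 0.20 + 0.48] = 3 + 1.96 = 4.96.
Because errors are independent across components, Cov(Tᵢ,Tⱼ) = Cov(Xᵢ,Xⱼ); the off-diagonal part of the true-score variance is the same as above.
True-score variance = [0.86 + 0.81 + 0.63] + 1.96 = 2.3 + 1.96 = 4.26.
Reliability = 4.26 / 4.96 = 0.859.

0.859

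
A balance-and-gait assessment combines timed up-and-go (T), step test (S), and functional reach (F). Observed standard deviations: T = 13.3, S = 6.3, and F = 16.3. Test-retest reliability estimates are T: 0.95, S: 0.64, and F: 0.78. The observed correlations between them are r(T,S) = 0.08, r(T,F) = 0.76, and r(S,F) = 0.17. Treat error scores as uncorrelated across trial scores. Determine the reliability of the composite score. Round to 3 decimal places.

Var(T+S+F) = 13.3² + 6.3² + 16.3² + 2·[13.3·6.3·0.08 + 13.3·16.3·0.76 + 6.3·16.3·0.17] = 482.27 + 377.842 = 860.112.
Because errors are independent across components, Cov(Tᵢ,Tⱼ) = Cov(Xᵢ,Xⱼ); the off-diagonal part of the true-score variance is the same as above.
True-score variance = [13.3²·0.95 + 6.3²·0.64 + 16.3²·0.78] + 377.842 = 400.685 + 377.842 = 778.527.
Reliability = 778.527 / 860.112 = 0.905.

0.905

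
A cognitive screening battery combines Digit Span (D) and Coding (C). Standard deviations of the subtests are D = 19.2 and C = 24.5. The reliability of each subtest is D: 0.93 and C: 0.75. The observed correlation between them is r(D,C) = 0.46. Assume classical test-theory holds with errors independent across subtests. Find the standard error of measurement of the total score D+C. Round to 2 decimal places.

13.26

Var(total) = 968.89 + 432.768 = 1401.66.
True-score variance = 793.023 + 432.768 = 1225.79, so reliability = 0.8745.
Error variance = 1401.66 − 1225.79 = 175.867; SEM = √175.867 = 13.26.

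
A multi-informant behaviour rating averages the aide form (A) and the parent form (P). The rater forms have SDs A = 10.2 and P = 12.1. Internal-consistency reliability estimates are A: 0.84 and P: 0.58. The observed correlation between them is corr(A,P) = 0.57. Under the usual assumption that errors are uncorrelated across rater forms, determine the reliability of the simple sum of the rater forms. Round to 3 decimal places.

Var(A+P) = 10.2² + 12.1² + 2·[10.2·12.1·0.57] = 250.45 + 140.699 = 391.149.
Under uncorrelated errors the observed covariances equal the true-score covariances, so only the own-variance terms attenuate.
True-score variance = [10.2²·0.84 + 12.1²·0.58] + 140.699 = 172.311 + 140.699 = 313.01.
Reliability = 313.01 / 391.149 = 0.800.

0.800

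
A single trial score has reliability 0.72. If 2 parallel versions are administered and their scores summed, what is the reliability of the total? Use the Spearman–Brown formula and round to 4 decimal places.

0.8372

ρ_k = kρ / (1 + (k−1)ρ) = 2·0.72 / (1 + 1·0.72) = 1.440 / 1.720 = 0.8372.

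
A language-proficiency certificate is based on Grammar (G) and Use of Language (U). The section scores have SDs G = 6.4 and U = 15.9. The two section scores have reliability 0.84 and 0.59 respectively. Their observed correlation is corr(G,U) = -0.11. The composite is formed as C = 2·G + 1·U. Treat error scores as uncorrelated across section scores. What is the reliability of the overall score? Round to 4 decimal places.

0.6508

Var(C) = 2²·6.4² + 15.9² + 2·[2·6.4·15.9·(-0.11)] = 416.65 − 44.7744 = 371.876.
Because errors are independent across components, Cov(Tᵢ,Tⱼ) = Cov(Xᵢ,Xⱼ); the off-diagonal part of the true-score variance is the same as above.
True-score variance = [2²·6.4²·0.84 + 15.9²·0.59] − 44.7744 = 286.784 − 44.7744 = 242.009.
Reliability = 242.009 / 371.876 = 0.6508.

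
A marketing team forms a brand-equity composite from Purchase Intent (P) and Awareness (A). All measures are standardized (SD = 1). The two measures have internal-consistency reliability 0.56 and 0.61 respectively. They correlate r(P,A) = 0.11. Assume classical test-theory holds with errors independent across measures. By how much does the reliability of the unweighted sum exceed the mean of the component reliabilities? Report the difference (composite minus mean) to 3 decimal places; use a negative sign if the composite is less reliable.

Var(sum) = 2 + 0.22 = 2.22; true-score variance = 1.17 + 0.22 = 1.39; composite reliability = 0.6261.
Mean component reliability = 0.5850.
Difference = 0.6261 − 0.5850 = 0.041.

0.041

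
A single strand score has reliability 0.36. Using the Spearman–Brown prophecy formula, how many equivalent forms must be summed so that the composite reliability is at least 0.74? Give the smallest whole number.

6

k ≥ ρ*(1−ρ₁)/(ρ₁(1−ρ*)) = 0.74·0.64 / (0.36·0.26) = 5.060.
Smallest integer k = 6.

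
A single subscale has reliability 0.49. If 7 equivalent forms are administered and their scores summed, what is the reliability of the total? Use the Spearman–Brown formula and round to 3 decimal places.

0.871

ρ_k = kρ / (1 + (k−1)ρ) = 7·0.49 / (1 + 6·0.49) = 3.430 / 3.940 = 0.871.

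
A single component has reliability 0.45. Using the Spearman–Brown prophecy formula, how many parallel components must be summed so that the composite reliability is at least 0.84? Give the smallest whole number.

k ≥ ρ*(1−ρ₁)/(ρ₁(1−ρ*)) = 0.84·0.55 / (0.45·0.16) = 6.417.
Smallest integer k = 7.

7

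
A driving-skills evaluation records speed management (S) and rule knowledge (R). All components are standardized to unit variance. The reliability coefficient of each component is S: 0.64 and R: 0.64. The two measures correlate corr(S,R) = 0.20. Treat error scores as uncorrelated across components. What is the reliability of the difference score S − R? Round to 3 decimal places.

0.550

Var(S−R) = 1 + 1 − 2·0.20 = 2 − 0.4 = 1.6.
Under uncorrelated errors the observed covariances equal the true-score covariances, so only the own-variance terms attenuate.
True-score variance = [0.64 + 0.64] − 0.4 = 1.28 − 0.4 = 0.88.
Reliability = 0.88 / 1.6 = 0.550.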